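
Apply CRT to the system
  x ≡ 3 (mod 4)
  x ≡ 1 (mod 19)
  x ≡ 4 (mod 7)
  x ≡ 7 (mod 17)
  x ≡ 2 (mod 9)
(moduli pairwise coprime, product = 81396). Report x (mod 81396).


Product of moduli M = 4 · 19 · 7 · 17 · 9 = 81396.
Merge one congruence at a time:
  Start: x ≡ 3 (mod 4).
  Combine with x ≡ 1 (mod 19); new modulus lcm = 76.
    Write x = 3 + 4·t and substitute into x ≡ 1 (mod 19): 4·t ≡ 1 − 3 = -2 (mod 19).
    Reduce coefficients mod 19: 4·t ≡ 17 (mod 19).
    The inverse of 4 mod 19 is 5 (since 4·5 = 20 = 1·19 + 1), so t ≡ 5·17 = 85 ≡ 9 (mod 19).
    Then x = 3 + 4·9 = 39, valid modulo lcm(4, 19) = 76: x ≡ 39 (mod 76).
  Combine with x ≡ 4 (mod 7); new modulus lcm = 532.
    Write x = 39 + 76·t and substitute into x ≡ 4 (mod 7): 76·t ≡ 4 − 39 = -35 (mod 7).
    Reduce coefficients mod 7: 6·t ≡ 0 (mod 7).
    The inverse of 6 mod 7 is 6 (since 6·6 = 36 = 5·7 + 1), so t ≡ 6·0 = 0 ≡ 0 (mod 7).
    Then x = 39 + 76·0 = 39, valid modulo lcm(76, 7) = 532: x ≡ 39 (mod 532).
  Combine with x ≡ 7 (mod 17); new modulus lcm = 9044.
    Write x = 39 + 532·t and substitute into x ≡ 7 (mod 17): 532·t ≡ 7 − 39 = -32 (mod 17).
    Reduce coefficients mod 17: 5·t ≡ 2 (mod 17).
    The inverse of 5 mod 17 is 7 (since 5·7 = 35 = 2·17 + 1), so t ≡ 7·2 = 14 ≡ 14 (mod 17).
    Then x = 39 + 532·14 = 7487, valid modulo lcm(532, 17) = 9044: x ≡ 7487 (mod 9044).
  Combine with x ≡ 2 (mod 9); new modulus lcm = 81396.
    Write x = 7487 + 9044·t and substitute into x ≡ 2 (mod 9): 9044·t ≡ 2 − 7487 = -7485 (mod 9).
    Reduce coefficients mod 9: 8·t ≡ 3 (mod 9).
    The inverse of 8 mod 9 is 8 (since 8·8 = 64 = 7·9 + 1), so t ≡ 8·3 = 24 ≡ 6 (mod 9).
    Then x = 7487 + 9044·6 = 61751, valid modulo lcm(9044, 9) = 81396: x ≡ 61751 (mod 81396).
Verify against each original: 61751 mod 4 = 3, 61751 mod 19 = 1, 61751 mod 7 = 4, 61751 mod 17 = 7, 61751 mod 9 = 2.

x ≡ 61751 (mod 81396).


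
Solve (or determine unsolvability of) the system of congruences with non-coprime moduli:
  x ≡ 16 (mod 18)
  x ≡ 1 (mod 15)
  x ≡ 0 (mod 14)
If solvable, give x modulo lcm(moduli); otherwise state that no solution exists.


Moduli 18, 15, 14 are not pairwise coprime, so CRT works modulo lcm(m_i) when all pairwise compatibility conditions hold.
Pairwise compatibility: gcd(m_i, m_j) must divide a_i - a_j for every pair.
Merge one congruence at a time:
  Start: x ≡ 16 (mod 18).
  Combine with x ≡ 1 (mod 15): gcd(18, 15) = 3; 1 - 16 = -15, which IS divisible by 3, so compatible.
    Write x = 16 + 18·t and substitute into x ≡ 1 (mod 15): 18·t ≡ 1 − 16 = -15 (mod 15).
    Divide the congruence (and modulus) by g = 3: 6·t ≡ -5 (mod 5).
    Reduce coefficients mod 5: 1·t ≡ 0 (mod 5).
    So t ≡ 0 (mod 5).
    Then x = 16 + 18·0 = 16, valid modulo lcm(18, 15) = 90: x ≡ 16 (mod 90).
  Combine with x ≡ 0 (mod 14): gcd(90, 14) = 2; 0 - 16 = -16, which IS divisible by 2, so compatible.
    Write x = 16 + 90·t and substitute into x ≡ 0 (mod 14): 90·t ≡ 0 − 16 = -16 (mod 14).
    Divide the congruence (and modulus) by g = 2: 45·t ≡ -8 (mod 7).
    Reduce coefficients mod 7: 3·t ≡ 6 (mod 7).
    The inverse of 3 mod 7 is 5 (since 3·5 = 15 = 2·7 + 1), so t ≡ 5·6 = 30 ≡ 2 (mod 7).
    Then x = 16 + 90·2 = 196, valid modulo lcm(90, 14) = 630: x ≡ 196 (mod 630).
Verify: 196 mod 18 = 16, 196 mod 15 = 1, 196 mod 14 = 0.

x ≡ 196 (mod 630).


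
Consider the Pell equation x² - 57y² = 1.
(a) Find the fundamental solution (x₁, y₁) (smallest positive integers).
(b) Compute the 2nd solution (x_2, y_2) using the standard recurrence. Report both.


Step 1: Find the fundamental solution (x₁, y₁) of x² - 57y² = 1.
  Expand √57 as a continued fraction. a₀ = ⌊√57⌋ = 7; iterate m_{k+1} = d_k·a_k − m_k, d_{k+1} = (57 − m_{k+1}²)/d_k, a_{k+1} = ⌊(a₀ + m_{k+1})/d_{k+1}⌋ (starting m₀ = 0, d₀ = 1), with convergents p_k = a_k·p_{k-1} + p_{k-2}, q_k = a_k·q_{k-1} + q_{k-2} (p₋₁ = 1, q₋₁ = 0):
  k = 0: a₀ = 7; p₀/q₀ = 7/1; p₀² − 57·q₀² = 49 − 57 = -8.
  k = 1: m = 7, d = 8, a = ⌊(7 + 7)/8⌋ = 1; p/q = (1·7 + 1)/(1·1 + 0) = 8/1; p² − 57·q² = 64 − 57 = 7.
  k = 2: m = 1, d = 7, a = ⌊(7 + 1)/7⌋ = 1; p/q = (1·8 + 7)/(1·1 + 1) = 15/2; p² − 57·q² = 225 − 228 = -3.
  k = 3: m = 6, d = 3, a = ⌊(7 + 6)/3⌋ = 4; p/q = (4·15 + 8)/(4·2 + 1) = 68/9; p² − 57·q² = 4624 − 4617 = 7.
  k = 4: m = 6, d = 7, a = ⌊(7 + 6)/7⌋ = 1; p/q = (1·68 + 15)/(1·9 + 2) = 83/11; p² − 57·q² = 6889 − 6897 = -8.
  k = 5: m = 1, d = 8, a = ⌊(7 + 1)/8⌋ = 1; p/q = (1·83 + 68)/(1·11 + 9) = 151/20; p² − 57·q² = 22801 − 22800 = 1.
  The first convergent with p² − 57·q² = 1 gives the fundamental solution (x₁, y₁) = (151, 20).
Step 2: Apply the recurrence (x_{n+1}, y_{n+1}) = (x₁x_n + 57y₁y_n, x₁y_n + y₁x_n) repeatedly.
  From (x_1, y_1) = (151, 20): x_2 = 151·151 + 57·20·20 = 45601; y_2 = 151·20 + 20·151 = 6040.
Step 3: Verify x_2² - 57·y_2² = 2079451201 - 2079451200 = 1 (should be 1). ✓

(x_1, y_1) = (151, 20); (x_2, y_2) = (45601, 6040).


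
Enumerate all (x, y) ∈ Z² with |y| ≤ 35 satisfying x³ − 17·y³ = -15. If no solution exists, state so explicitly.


The equation is x³ - 17y³ = -15. For fixed y, x³ = 17·y³ − 15, so a solution requires the RHS to be a perfect cube.
Strategy: iterate y from -35 to 35, compute RHS = 17·y³ − 15, and check whether it is a (positive or negative) perfect cube.
Check small values of y:
  y = 0: RHS = -15 is not a perfect cube.
  y = 1: RHS = 2 is not a perfect cube.
  y = -1: RHS = -32 is not a perfect cube.
  y = 2: RHS = 121 is not a perfect cube.
  y = -2: RHS = -151 is not a perfect cube.
  y = 3: RHS = 444 is not a perfect cube.
  y = -3: RHS = -474 is not a perfect cube.
Continuing the search up to |y| = 35 finds no solutions either.
No (x, y) in the scanned range satisfies the equation.

No integer solutions with |y| ≤ 35.


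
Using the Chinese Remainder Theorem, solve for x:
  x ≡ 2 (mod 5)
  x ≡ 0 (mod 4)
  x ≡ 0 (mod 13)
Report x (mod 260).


Moduli 5, 4, 13 are pairwise coprime; by CRT there is a unique solution modulo M = 5 · 4 · 13 = 260.
Solve pairwise, accumulating the modulus:
  Start with x ≡ 2 (mod 5).
  Combine with x ≡ 0 (mod 4): since gcd(5, 4) = 1, we get a unique residue mod 20.
    Write x = 2 + 5·t and substitute into x ≡ 0 (mod 4): 5·t ≡ 0 − 2 = -2 (mod 4).
    Reduce coefficients mod 4: 1·t ≡ 2 (mod 4).
    So t ≡ 2 (mod 4).
    Then x = 2 + 5·2 = 12, valid modulo lcm(5, 4) = 20: x ≡ 12 (mod 20).
  Combine with x ≡ 0 (mod 13): since gcd(20, 13) = 1, we get a unique residue mod 260.
    Write x = 12 + 20·t and substitute into x ≡ 0 (mod 13): 20·t ≡ 0 − 12 = -12 (mod 13).
    Reduce coefficients mod 13: 7·t ≡ 1 (mod 13).
    The inverse of 7 mod 13 is 2 (since 7·2 = 14 = 1·13 + 1), so t ≡ 2·1 = 2 ≡ 2 (mod 13).
    Then x = 12 + 20·2 = 52, valid modulo lcm(20, 13) = 260: x ≡ 52 (mod 260).
Verify: 52 mod 5 = 2 ✓, 52 mod 4 = 0 ✓, 52 mod 13 = 0 ✓.

x ≡ 52 (mod 260).


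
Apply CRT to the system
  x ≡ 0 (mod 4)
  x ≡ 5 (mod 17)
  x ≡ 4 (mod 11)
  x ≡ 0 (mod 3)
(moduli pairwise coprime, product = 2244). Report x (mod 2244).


Product of moduli M = 4 · 17 · 11 · 3 = 2244.
Merge one congruence at a time:
  Start: x ≡ 0 (mod 4).
  Combine with x ≡ 5 (mod 17); new modulus lcm = 68.
    Write x = 0 + 4·t and substitute into x ≡ 5 (mod 17): 4·t ≡ 5 − 0 = 5 (mod 17).
    The inverse of 4 mod 17 is 13 (since 4·13 = 52 = 3·17 + 1), so t ≡ 13·5 = 65 ≡ 14 (mod 17).
    Then x = 0 + 4·14 = 56, valid modulo lcm(4, 17) = 68: x ≡ 56 (mod 68).
  Combine with x ≡ 4 (mod 11); new modulus lcm = 748.
    Write x = 56 + 68·t and substitute into x ≡ 4 (mod 11): 68·t ≡ 4 − 56 = -52 (mod 11).
    Reduce coefficients mod 11: 2·t ≡ 3 (mod 11).
    The inverse of 2 mod 11 is 6 (since 2·6 = 12 = 1·11 + 1), so t ≡ 6·3 = 18 ≡ 7 (mod 11).
    Then x = 56 + 68·7 = 532, valid modulo lcm(68, 11) = 748: x ≡ 532 (mod 748).
  Combine with x ≡ 0 (mod 3); new modulus lcm = 2244.
    Write x = 532 + 748·t and substitute into x ≡ 0 (mod 3): 748·t ≡ 0 − 532 = -532 (mod 3).
    Reduce coefficients mod 3: 1·t ≡ 2 (mod 3).
    So t ≡ 2 (mod 3).
    Then x = 532 + 748·2 = 2028, valid modulo lcm(748, 3) = 2244: x ≡ 2028 (mod 2244).
Verify against each original: 2028 mod 4 = 0, 2028 mod 17 = 5, 2028 mod 11 = 4, 2028 mod 3 = 0.

x ≡ 2028 (mod 2244).


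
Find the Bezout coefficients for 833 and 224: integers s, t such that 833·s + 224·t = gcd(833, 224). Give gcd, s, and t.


Euclidean algorithm on (833, 224) — divide until remainder is 0:
  833 = 3 · 224 + 161
  224 = 1 · 161 + 63
  161 = 2 · 63 + 35
  63 = 1 · 35 + 28
  35 = 1 · 28 + 7
  28 = 4 · 7 + 0
gcd(833, 224) = 7.
Track Bezout coefficients alongside the remainders: start with r₀ = 833 = a·1 + b·0 (s = 1, t = 0) and r₁ = 224 = a·0 + b·1 (s = 0, t = 1); each new remainder r_{k+1} = r_{k-1} − q_k·r_k inherits s_{k+1} = s_{k-1} − q_k·s_k, t_{k+1} = t_{k-1} − q_k·t_k, so r_k = a·s_k + b·t_k at every step:
  q = 3: r = 161, s = 1 − 3·0 = 1, t = 0 − 3·1 = -3  (check: 833·1 + 224·(-3) = 161)
  q = 1: r = 63, s = 0 − 1·1 = -1, t = 1 − 1·(-3) = 4  (check: 833·(-1) + 224·4 = 63)
  q = 2: r = 35, s = 1 − 2·(-1) = 3, t = -3 − 2·4 = -11  (check: 833·3 + 224·(-11) = 35)
  q = 1: r = 28, s = -1 − 1·3 = -4, t = 4 − 1·(-11) = 15  (check: 833·(-4) + 224·15 = 28)
  q = 1: r = 7, s = 3 − 1·(-4) = 7, t = -11 − 1·15 = -26  (check: 833·7 + 224·(-26) = 7)
The row with r = 7 (the gcd) gives the Bezout coefficients s = 7, t = -26.
Result: 833 · (7) + 224 · (-26) = 7.

gcd(833, 224) = 7; s = 7, t = -26 (check: 833·7 + 224·(-26) = 7).


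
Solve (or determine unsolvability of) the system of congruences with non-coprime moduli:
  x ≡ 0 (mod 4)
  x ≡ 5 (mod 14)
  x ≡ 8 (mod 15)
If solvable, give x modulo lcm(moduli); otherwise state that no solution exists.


Moduli 4, 14, 15 are not pairwise coprime, so CRT works modulo lcm(m_i) when all pairwise compatibility conditions hold.
Pairwise compatibility: gcd(m_i, m_j) must divide a_i - a_j for every pair.
Merge one congruence at a time:
  Start: x ≡ 0 (mod 4).
  Combine with x ≡ 5 (mod 14): gcd(4, 14) = 2, and 5 - 0 = 5 is NOT divisible by 2.
    ⇒ system is inconsistent (no integer solution).

No solution (the system is inconsistent).


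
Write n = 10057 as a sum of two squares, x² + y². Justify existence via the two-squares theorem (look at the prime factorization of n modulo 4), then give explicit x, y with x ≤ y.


Step 1: Factor n = 10057 = 89 · 113.
Step 2: Check the mod-4 condition on each prime factor: 89 ≡ 1 (mod 4), exponent 1; 113 ≡ 1 (mod 4), exponent 1.
All primes ≡ 3 (mod 4) appear to even exponent (or don't appear), so by the two-squares theorem n IS expressible as a sum of two squares.
Step 3: Build a representation. Here n = 89 · 113 is a product of primes ≡ 1 (mod 4). Each prime p ≡ 1 (mod 4) is itself a sum of two squares; find a² by testing p − a² for a perfect square:
  89: 89 − 1² = 88, 89 − 2² = 85, 89 − 3² = 80, 89 − 4² = 73, 89 − 5² = 64 = 8² ⇒ 89 = 5² + 8².
  113: 113 − 1² = 112, 113 − 2² = 109, 113 − 3² = 104, 113 − 4² = 97, 113 − 5² = 88, 113 − 6² = 77, 113 − 7² = 64 = 8² ⇒ 113 = 7² + 8².
  Combine using the Brahmagupta–Fibonacci identity (a² + b²)(c² + d²) = (ac − bd)² + (ad + bc)² = (ac + bd)² + (ad − bc)²:
  89 · 113 = 10057: from (5² + 8²)(7² + 8²), take (5·7 − 8·8, 5·8 + 8·7) = (35 − 64, 40 + 56) = (-29, 96); dropping signs (only squares matter) gives (29, 96); check 29² + 96² = 841 + 9216 = 10057 ✓.
Step 4: Order so x ≤ y and verify: 29² + 96² = 841 + 9216 = 10057 = n. ✓

n = 10057 = 29² + 96² (one valid representation with x ≤ y).


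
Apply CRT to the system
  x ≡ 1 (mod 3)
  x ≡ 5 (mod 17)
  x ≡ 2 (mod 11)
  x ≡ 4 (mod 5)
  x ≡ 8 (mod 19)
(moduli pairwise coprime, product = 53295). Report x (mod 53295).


Product of moduli M = 3 · 17 · 11 · 5 · 19 = 53295.
Merge one congruence at a time:
  Start: x ≡ 1 (mod 3).
  Combine with x ≡ 5 (mod 17); new modulus lcm = 51.
    Write x = 1 + 3·t and substitute into x ≡ 5 (mod 17): 3·t ≡ 5 − 1 = 4 (mod 17).
    The inverse of 3 mod 17 is 6 (since 3·6 = 18 = 1·17 + 1), so t ≡ 6·4 = 24 ≡ 7 (mod 17).
    Then x = 1 + 3·7 = 22, valid modulo lcm(3, 17) = 51: x ≡ 22 (mod 51).
  Combine with x ≡ 2 (mod 11); new modulus lcm = 561.
    Write x = 22 + 51·t and substitute into x ≡ 2 (mod 11): 51·t ≡ 2 − 22 = -20 (mod 11).
    Reduce coefficients mod 11: 7·t ≡ 2 (mod 11).
    The inverse of 7 mod 11 is 8 (since 7·8 = 56 = 5·11 + 1), so t ≡ 8·2 = 16 ≡ 5 (mod 11).
    Then x = 22 + 51·5 = 277, valid modulo lcm(51, 11) = 561: x ≡ 277 (mod 561).
  Combine with x ≡ 4 (mod 5); new modulus lcm = 2805.
    Write x = 277 + 561·t and substitute into x ≡ 4 (mod 5): 561·t ≡ 4 − 277 = -273 (mod 5).
    Reduce coefficients mod 5: 1·t ≡ 2 (mod 5).
    So t ≡ 2 (mod 5).
    Then x = 277 + 561·2 = 1399, valid modulo lcm(561, 5) = 2805: x ≡ 1399 (mod 2805).
  Combine with x ≡ 8 (mod 19); new modulus lcm = 53295.
    Write x = 1399 + 2805·t and substitute into x ≡ 8 (mod 19): 2805·t ≡ 8 − 1399 = -1391 (mod 19).
    Reduce coefficients mod 19: 12·t ≡ 15 (mod 19).
    The inverse of 12 mod 19 is 8 (since 12·8 = 96 = 5·19 + 1), so t ≡ 8·15 = 120 ≡ 6 (mod 19).
    Then x = 1399 + 2805·6 = 18229, valid modulo lcm(2805, 19) = 53295: x ≡ 18229 (mod 53295).
Verify against each original: 18229 mod 3 = 1, 18229 mod 17 = 5, 18229 mod 11 = 2, 18229 mod 5 = 4, 18229 mod 19 = 8.

x ≡ 18229 (mod 53295).


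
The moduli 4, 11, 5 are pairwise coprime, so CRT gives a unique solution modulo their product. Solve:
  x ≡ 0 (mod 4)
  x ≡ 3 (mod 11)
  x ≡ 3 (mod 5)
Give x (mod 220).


Moduli 4, 11, 5 are pairwise coprime; by CRT there is a unique solution modulo M = 4 · 11 · 5 = 220.
Solve pairwise, accumulating the modulus:
  Start with x ≡ 0 (mod 4).
  Combine with x ≡ 3 (mod 11): since gcd(4, 11) = 1, we get a unique residue mod 44.
    Write x = 0 + 4·t and substitute into x ≡ 3 (mod 11): 4·t ≡ 3 − 0 = 3 (mod 11).
    The inverse of 4 mod 11 is 3 (since 4·3 = 12 = 1·11 + 1), so t ≡ 3·3 = 9 ≡ 9 (mod 11).
    Then x = 0 + 4·9 = 36, valid modulo lcm(4, 11) = 44: x ≡ 36 (mod 44).
  Combine with x ≡ 3 (mod 5): since gcd(44, 5) = 1, we get a unique residue mod 220.
    Write x = 36 + 44·t and substitute into x ≡ 3 (mod 5): 44·t ≡ 3 − 36 = -33 (mod 5).
    Reduce coefficients mod 5: 4·t ≡ 2 (mod 5).
    The inverse of 4 mod 5 is 4 (since 4·4 = 16 = 3·5 + 1), so t ≡ 4·2 = 8 ≡ 3 (mod 5).
    Then x = 36 + 44·3 = 168, valid modulo lcm(44, 5) = 220: x ≡ 168 (mod 220).
Verify: 168 mod 4 = 0 ✓, 168 mod 11 = 3 ✓, 168 mod 5 = 3 ✓.

x ≡ 168 (mod 220).


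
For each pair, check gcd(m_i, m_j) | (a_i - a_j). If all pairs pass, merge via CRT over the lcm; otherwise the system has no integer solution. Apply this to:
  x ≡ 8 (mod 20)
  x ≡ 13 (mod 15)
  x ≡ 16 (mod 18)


Moduli 20, 15, 18 are not pairwise coprime, so CRT works modulo lcm(m_i) when all pairwise compatibility conditions hold.
Pairwise compatibility: gcd(m_i, m_j) must divide a_i - a_j for every pair.
Merge one congruence at a time:
  Start: x ≡ 8 (mod 20).
  Combine with x ≡ 13 (mod 15): gcd(20, 15) = 5; 13 - 8 = 5, which IS divisible by 5, so compatible.
    Write x = 8 + 20·t and substitute into x ≡ 13 (mod 15): 20·t ≡ 13 − 8 = 5 (mod 15).
    Divide the congruence (and modulus) by g = 5: 4·t ≡ 1 (mod 3).
    Reduce coefficients mod 3: 1·t ≡ 1 (mod 3).
    So t ≡ 1 (mod 3).
    Then x = 8 + 20·1 = 28, valid modulo lcm(20, 15) = 60: x ≡ 28 (mod 60).
  Combine with x ≡ 16 (mod 18): gcd(60, 18) = 6; 16 - 28 = -12, which IS divisible by 6, so compatible.
    Write x = 28 + 60·t and substitute into x ≡ 16 (mod 18): 60·t ≡ 16 − 28 = -12 (mod 18).
    Divide the congruence (and modulus) by g = 6: 10·t ≡ -2 (mod 3).
    Reduce coefficients mod 3: 1·t ≡ 1 (mod 3).
    So t ≡ 1 (mod 3).
    Then x = 28 + 60·1 = 88, valid modulo lcm(60, 18) = 180: x ≡ 88 (mod 180).
Verify: 88 mod 20 = 8, 88 mod 15 = 13, 88 mod 18 = 16.

x ≡ 88 (mod 180).


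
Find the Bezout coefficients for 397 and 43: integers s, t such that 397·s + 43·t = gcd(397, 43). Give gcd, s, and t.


Euclidean algorithm on (397, 43) — divide until remainder is 0:
  397 = 9 · 43 + 10
  43 = 4 · 10 + 3
  10 = 3 · 3 + 1
  3 = 3 · 1 + 0
gcd(397, 43) = 1.
Track Bezout coefficients alongside the remainders: start with r₀ = 397 = a·1 + b·0 (s = 1, t = 0) and r₁ = 43 = a·0 + b·1 (s = 0, t = 1); each new remainder r_{k+1} = r_{k-1} − q_k·r_k inherits s_{k+1} = s_{k-1} − q_k·s_k, t_{k+1} = t_{k-1} − q_k·t_k, so r_k = a·s_k + b·t_k at every step:
  q = 9: r = 10, s = 1 − 9·0 = 1, t = 0 − 9·1 = -9  (check: 397·1 + 43·(-9) = 10)
  q = 4: r = 3, s = 0 − 4·1 = -4, t = 1 − 4·(-9) = 37  (check: 397·(-4) + 43·37 = 3)
  q = 3: r = 1, s = 1 − 3·(-4) = 13, t = -9 − 3·37 = -120  (check: 397·13 + 43·(-120) = 1)
The row with r = 1 (the gcd) gives the Bezout coefficients s = 13, t = -120.
Result: 397 · (13) + 43 · (-120) = 1.

gcd(397, 43) = 1; s = 13, t = -120 (check: 397·13 + 43·(-120) = 1).


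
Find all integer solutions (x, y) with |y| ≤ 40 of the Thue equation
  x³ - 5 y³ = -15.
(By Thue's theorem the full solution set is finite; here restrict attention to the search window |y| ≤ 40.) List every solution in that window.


The equation is x³ - 5y³ = -15. For fixed y, x³ = 5·y³ − 15, so a solution requires the RHS to be a perfect cube.
Strategy: iterate y from -40 to 40, compute RHS = 5·y³ − 15, and check whether it is a (positive or negative) perfect cube.
Check small values of y:
  y = 0: RHS = -15 is not a perfect cube.
  y = 1: RHS = -10 is not a perfect cube.
  y = -1: RHS = -20 is not a perfect cube.
  y = 2: RHS = 25 is not a perfect cube.
  y = -2: RHS = -55 is not a perfect cube.
  y = 3: RHS = 120 is not a perfect cube.
  y = -3: RHS = -150 is not a perfect cube.
Continuing the search up to |y| = 40 finds no solutions either.
No (x, y) in the scanned range satisfies the equation.

No integer solutions with |y| ≤ 40.


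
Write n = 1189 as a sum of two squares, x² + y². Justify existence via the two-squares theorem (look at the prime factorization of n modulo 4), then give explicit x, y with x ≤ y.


Step 1: Factor n = 1189 = 29 · 41.
Step 2: Check the mod-4 condition on each prime factor: 29 ≡ 1 (mod 4), exponent 1; 41 ≡ 1 (mod 4), exponent 1.
All primes ≡ 3 (mod 4) appear to even exponent (or don't appear), so by the two-squares theorem n IS expressible as a sum of two squares.
Step 3: Build a representation. Here n = 29 · 41 is a product of primes ≡ 1 (mod 4). Each prime p ≡ 1 (mod 4) is itself a sum of two squares; find a² by testing p − a² for a perfect square:
  29: 29 − 1² = 28, 29 − 2² = 25 = 5² ⇒ 29 = 2² + 5².
  41: 41 − 1² = 40, 41 − 2² = 37, 41 − 3² = 32, 41 − 4² = 25 = 5² ⇒ 41 = 4² + 5².
  Combine using the Brahmagupta–Fibonacci identity (a² + b²)(c² + d²) = (ac − bd)² + (ad + bc)² = (ac + bd)² + (ad − bc)²:
  29 · 41 = 1189: from (2² + 5²)(4² + 5²), take (2·4 − 5·5, 2·5 + 5·4) = (8 − 25, 10 + 20) = (-17, 30); dropping signs (only squares matter) gives (17, 30); check 17² + 30² = 289 + 900 = 1189 ✓.
Step 4: Order so x ≤ y and verify: 17² + 30² = 289 + 900 = 1189 = n. ✓

n = 1189 = 17² + 30² (one valid representation with x ≤ y).


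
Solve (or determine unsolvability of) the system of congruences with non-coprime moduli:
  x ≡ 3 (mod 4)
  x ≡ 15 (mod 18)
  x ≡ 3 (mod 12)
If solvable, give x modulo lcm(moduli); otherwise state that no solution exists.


Moduli 4, 18, 12 are not pairwise coprime, so CRT works modulo lcm(m_i) when all pairwise compatibility conditions hold.
Pairwise compatibility: gcd(m_i, m_j) must divide a_i - a_j for every pair.
Merge one congruence at a time:
  Start: x ≡ 3 (mod 4).
  Combine with x ≡ 15 (mod 18): gcd(4, 18) = 2; 15 - 3 = 12, which IS divisible by 2, so compatible.
    Write x = 3 + 4·t and substitute into x ≡ 15 (mod 18): 4·t ≡ 15 − 3 = 12 (mod 18).
    Divide the congruence (and modulus) by g = 2: 2·t ≡ 6 (mod 9).
    The inverse of 2 mod 9 is 5 (since 2·5 = 10 = 1·9 + 1), so t ≡ 5·6 = 30 ≡ 3 (mod 9).
    Then x = 3 + 4·3 = 15, valid modulo lcm(4, 18) = 36: x ≡ 15 (mod 36).
  Combine with x ≡ 3 (mod 12): gcd(36, 12) = 12; 3 - 15 = -12, which IS divisible by 12, so compatible.
    Write x = 15 + 36·t and substitute into x ≡ 3 (mod 12): 36·t ≡ 3 − 15 = -12 (mod 12).
    Divide the congruence (and modulus) by g = 12: 3·t ≡ -1 (mod 1).
    Modulo 1 every t works; take t = 0.
    Then x = 15 + 36·0 = 15, valid modulo lcm(36, 12) = 36: x ≡ 15 (mod 36).
Verify: 15 mod 4 = 3, 15 mod 18 = 15, 15 mod 12 = 3.

x ≡ 15 (mod 36).


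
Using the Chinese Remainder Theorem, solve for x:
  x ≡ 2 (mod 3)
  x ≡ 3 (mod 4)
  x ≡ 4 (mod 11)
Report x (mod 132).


Moduli 3, 4, 11 are pairwise coprime; by CRT there is a unique solution modulo M = 3 · 4 · 11 = 132.
Solve pairwise, accumulating the modulus:
  Start with x ≡ 2 (mod 3).
  Combine with x ≡ 3 (mod 4): since gcd(3, 4) = 1, we get a unique residue mod 12.
    Write x = 2 + 3·t and substitute into x ≡ 3 (mod 4): 3·t ≡ 3 − 2 = 1 (mod 4).
    The inverse of 3 mod 4 is 3 (since 3·3 = 9 = 2·4 + 1), so t ≡ 3·1 = 3 ≡ 3 (mod 4).
    Then x = 2 + 3·3 = 11, valid modulo lcm(3, 4) = 12: x ≡ 11 (mod 12).
  Combine with x ≡ 4 (mod 11): since gcd(12, 11) = 1, we get a unique residue mod 132.
    Write x = 11 + 12·t and substitute into x ≡ 4 (mod 11): 12·t ≡ 4 − 11 = -7 (mod 11).
    Reduce coefficients mod 11: 1·t ≡ 4 (mod 11).
    So t ≡ 4 (mod 11).
    Then x = 11 + 12·4 = 59, valid modulo lcm(12, 11) = 132: x ≡ 59 (mod 132).
Verify: 59 mod 3 = 2 ✓, 59 mod 4 = 3 ✓, 59 mod 11 = 4 ✓.

x ≡ 59 (mod 132).


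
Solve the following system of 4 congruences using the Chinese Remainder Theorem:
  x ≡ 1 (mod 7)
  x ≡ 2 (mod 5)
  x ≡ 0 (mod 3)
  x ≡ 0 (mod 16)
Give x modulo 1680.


Product of moduli M = 7 · 5 · 3 · 16 = 1680.
Merge one congruence at a time:
  Start: x ≡ 1 (mod 7).
  Combine with x ≡ 2 (mod 5); new modulus lcm = 35.
    Write x = 1 + 7·t and substitute into x ≡ 2 (mod 5): 7·t ≡ 2 − 1 = 1 (mod 5).
    Reduce coefficients mod 5: 2·t ≡ 1 (mod 5).
    The inverse of 2 mod 5 is 3 (since 2·3 = 6 = 1·5 + 1), so t ≡ 3·1 = 3 ≡ 3 (mod 5).
    Then x = 1 + 7·3 = 22, valid modulo lcm(7, 5) = 35: x ≡ 22 (mod 35).
  Combine with x ≡ 0 (mod 3); new modulus lcm = 105.
    Write x = 22 + 35·t and substitute into x ≡ 0 (mod 3): 35·t ≡ 0 − 22 = -22 (mod 3).
    Reduce coefficients mod 3: 2·t ≡ 2 (mod 3).
    The inverse of 2 mod 3 is 2 (since 2·2 = 4 = 1·3 + 1), so t ≡ 2·2 = 4 ≡ 1 (mod 3).
    Then x = 22 + 35·1 = 57, valid modulo lcm(35, 3) = 105: x ≡ 57 (mod 105).
  Combine with x ≡ 0 (mod 16); new modulus lcm = 1680.
    Write x = 57 + 105·t and substitute into x ≡ 0 (mod 16): 105·t ≡ 0 − 57 = -57 (mod 16).
    Reduce coefficients mod 16: 9·t ≡ 7 (mod 16).
    The inverse of 9 mod 16 is 9 (since 9·9 = 81 = 5·16 + 1), so t ≡ 9·7 = 63 ≡ 15 (mod 16).
    Then x = 57 + 105·15 = 1632, valid modulo lcm(105, 16) = 1680: x ≡ 1632 (mod 1680).
Verify against each original: 1632 mod 7 = 1, 1632 mod 5 = 2, 1632 mod 3 = 0, 1632 mod 16 = 0.

x ≡ 1632 (mod 1680).


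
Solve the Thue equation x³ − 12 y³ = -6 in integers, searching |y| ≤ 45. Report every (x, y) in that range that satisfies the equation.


The equation is x³ - 12y³ = -6. For fixed y, x³ = 12·y³ − 6, so a solution requires the RHS to be a perfect cube.
Strategy: iterate y from -45 to 45, compute RHS = 12·y³ − 6, and check whether it is a (positive or negative) perfect cube.
Check small values of y:
  y = 0: RHS = -6 is not a perfect cube.
  y = 1: RHS = 6 is not a perfect cube.
  y = -1: RHS = -18 is not a perfect cube.
  y = 2: RHS = 90 is not a perfect cube.
  y = -2: RHS = -102 is not a perfect cube.
  y = 3: RHS = 318 is not a perfect cube.
  y = -3: RHS = -330 is not a perfect cube.
Continuing the search up to |y| = 45 finds no solutions either.
No (x, y) in the scanned range satisfies the equation.

No integer solutions with |y| ≤ 45.


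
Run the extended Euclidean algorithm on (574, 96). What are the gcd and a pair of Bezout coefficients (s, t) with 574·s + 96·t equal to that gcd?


Euclidean algorithm on (574, 96) — divide until remainder is 0:
  574 = 5 · 96 + 94
  96 = 1 · 94 + 2
  94 = 47 · 2 + 0
gcd(574, 96) = 2.
Track Bezout coefficients alongside the remainders: start with r₀ = 574 = a·1 + b·0 (s = 1, t = 0) and r₁ = 96 = a·0 + b·1 (s = 0, t = 1); each new remainder r_{k+1} = r_{k-1} − q_k·r_k inherits s_{k+1} = s_{k-1} − q_k·s_k, t_{k+1} = t_{k-1} − q_k·t_k, so r_k = a·s_k + b·t_k at every step:
  q = 5: r = 94, s = 1 − 5·0 = 1, t = 0 − 5·1 = -5  (check: 574·1 + 96·(-5) = 94)
  q = 1: r = 2, s = 0 − 1·1 = -1, t = 1 − 1·(-5) = 6  (check: 574·(-1) + 96·6 = 2)
The row with r = 2 (the gcd) gives the Bezout coefficients s = -1, t = 6.
Result: 574 · (-1) + 96 · (6) = 2.

gcd(574, 96) = 2; s = -1, t = 6 (check: 574·(-1) + 96·6 = 2).


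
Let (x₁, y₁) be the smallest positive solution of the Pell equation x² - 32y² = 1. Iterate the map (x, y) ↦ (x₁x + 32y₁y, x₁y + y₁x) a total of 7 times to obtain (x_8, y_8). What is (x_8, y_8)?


Step 1: Find the fundamental solution (x₁, y₁) of x² - 32y² = 1.
  Expand √32 as a continued fraction. a₀ = ⌊√32⌋ = 5; iterate m_{k+1} = d_k·a_k − m_k, d_{k+1} = (32 − m_{k+1}²)/d_k, a_{k+1} = ⌊(a₀ + m_{k+1})/d_{k+1}⌋ (starting m₀ = 0, d₀ = 1), with convergents p_k = a_k·p_{k-1} + p_{k-2}, q_k = a_k·q_{k-1} + q_{k-2} (p₋₁ = 1, q₋₁ = 0):
  k = 0: a₀ = 5; p₀/q₀ = 5/1; p₀² − 32·q₀² = 25 − 32 = -7.
  k = 1: m = 5, d = 7, a = ⌊(5 + 5)/7⌋ = 1; p/q = (1·5 + 1)/(1·1 + 0) = 6/1; p² − 32·q² = 36 − 32 = 4.
  k = 2: m = 2, d = 4, a = ⌊(5 + 2)/4⌋ = 1; p/q = (1·6 + 5)/(1·1 + 1) = 11/2; p² − 32·q² = 121 − 128 = -7.
  k = 3: m = 2, d = 7, a = ⌊(5 + 2)/7⌋ = 1; p/q = (1·11 + 6)/(1·2 + 1) = 17/3; p² − 32·q² = 289 − 288 = 1.
  The first convergent with p² − 32·q² = 1 gives the fundamental solution (x₁, y₁) = (17, 3).
Step 2: Apply the recurrence (x_{n+1}, y_{n+1}) = (x₁x_n + 32y₁y_n, x₁y_n + y₁x_n) repeatedly.
  From (x_1, y_1) = (17, 3): x_2 = 17·17 + 32·3·3 = 577; y_2 = 17·3 + 3·17 = 102.
  From (x_2, y_2) = (577, 102): x_3 = 17·577 + 32·3·102 = 19601; y_3 = 17·102 + 3·577 = 3465.
  From (x_3, y_3) = (19601, 3465): x_4 = 17·19601 + 32·3·3465 = 665857; y_4 = 17·3465 + 3·19601 = 117708.
  From (x_4, y_4) = (665857, 117708): x_5 = 17·665857 + 32·3·117708 = 22619537; y_5 = 17·117708 + 3·665857 = 3998607.
  From (x_5, y_5) = (22619537, 3998607): x_6 = 17·22619537 + 32·3·3998607 = 768398401; y_6 = 17·3998607 + 3·22619537 = 135834930.
  From (x_6, y_6) = (768398401, 135834930): x_7 = 17·768398401 + 32·3·135834930 = 26102926097; y_7 = 17·135834930 + 3·768398401 = 4614389013.
  From (x_7, y_7) = (26102926097, 4614389013): x_8 = 17·26102926097 + 32·3·4614389013 = 886731088897; y_8 = 17·4614389013 + 3·26102926097 = 156753391512.
Step 3: Verify x_8² - 32·y_8² = 786292024016459316676609 - 786292024016459316676608 = 1 (should be 1). ✓

(x_1, y_1) = (17, 3); (x_8, y_8) = (886731088897, 156753391512).


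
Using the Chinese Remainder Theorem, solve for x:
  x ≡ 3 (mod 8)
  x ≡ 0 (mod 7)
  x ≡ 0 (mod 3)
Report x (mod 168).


Moduli 8, 7, 3 are pairwise coprime; by CRT there is a unique solution modulo M = 8 · 7 · 3 = 168.
Solve pairwise, accumulating the modulus:
  Start with x ≡ 3 (mod 8).
  Combine with x ≡ 0 (mod 7): since gcd(8, 7) = 1, we get a unique residue mod 56.
    Write x = 3 + 8·t and substitute into x ≡ 0 (mod 7): 8·t ≡ 0 − 3 = -3 (mod 7).
    Reduce coefficients mod 7: 1·t ≡ 4 (mod 7).
    So t ≡ 4 (mod 7).
    Then x = 3 + 8·4 = 35, valid modulo lcm(8, 7) = 56: x ≡ 35 (mod 56).
  Combine with x ≡ 0 (mod 3): since gcd(56, 3) = 1, we get a unique residue mod 168.
    Write x = 35 + 56·t and substitute into x ≡ 0 (mod 3): 56·t ≡ 0 − 35 = -35 (mod 3).
    Reduce coefficients mod 3: 2·t ≡ 1 (mod 3).
    The inverse of 2 mod 3 is 2 (since 2·2 = 4 = 1·3 + 1), so t ≡ 2·1 = 2 ≡ 2 (mod 3).
    Then x = 35 + 56·2 = 147, valid modulo lcm(56, 3) = 168: x ≡ 147 (mod 168).
Verify: 147 mod 8 = 3 ✓, 147 mod 7 = 0 ✓, 147 mod 3 = 0 ✓.

x ≡ 147 (mod 168).


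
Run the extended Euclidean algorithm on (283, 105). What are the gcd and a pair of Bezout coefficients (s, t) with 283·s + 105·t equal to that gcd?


Euclidean algorithm on (283, 105) — divide until remainder is 0:
  283 = 2 · 105 + 73
  105 = 1 · 73 + 32
  73 = 2 · 32 + 9
  32 = 3 · 9 + 5
  9 = 1 · 5 + 4
  5 = 1 · 4 + 1
  4 = 4 · 1 + 0
gcd(283, 105) = 1.
Track Bezout coefficients alongside the remainders: start with r₀ = 283 = a·1 + b·0 (s = 1, t = 0) and r₁ = 105 = a·0 + b·1 (s = 0, t = 1); each new remainder r_{k+1} = r_{k-1} − q_k·r_k inherits s_{k+1} = s_{k-1} − q_k·s_k, t_{k+1} = t_{k-1} − q_k·t_k, so r_k = a·s_k + b·t_k at every step:
  q = 2: r = 73, s = 1 − 2·0 = 1, t = 0 − 2·1 = -2  (check: 283·1 + 105·(-2) = 73)
  q = 1: r = 32, s = 0 − 1·1 = -1, t = 1 − 1·(-2) = 3  (check: 283·(-1) + 105·3 = 32)
  q = 2: r = 9, s = 1 − 2·(-1) = 3, t = -2 − 2·3 = -8  (check: 283·3 + 105·(-8) = 9)
  q = 3: r = 5, s = -1 − 3·3 = -10, t = 3 − 3·(-8) = 27  (check: 283·(-10) + 105·27 = 5)
  q = 1: r = 4, s = 3 − 1·(-10) = 13, t = -8 − 1·27 = -35  (check: 283·13 + 105·(-35) = 4)
  q = 1: r = 1, s = -10 − 1·13 = -23, t = 27 − 1·(-35) = 62  (check: 283·(-23) + 105·62 = 1)
The row with r = 1 (the gcd) gives the Bezout coefficients s = -23, t = 62.
Result: 283 · (-23) + 105 · (62) = 1.

gcd(283, 105) = 1; s = -23, t = 62 (check: 283·(-23) + 105·62 = 1).


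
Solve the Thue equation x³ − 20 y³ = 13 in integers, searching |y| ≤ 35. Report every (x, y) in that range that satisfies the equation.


The equation is x³ - 20y³ = 13. For fixed y, x³ = 20·y³ + 13, so a solution requires the RHS to be a perfect cube.
Strategy: iterate y from -35 to 35, compute RHS = 20·y³ + 13, and check whether it is a (positive or negative) perfect cube.
Check small values of y:
  y = 0: RHS = 13 is not a perfect cube.
  y = 1: RHS = 33 is not a perfect cube.
  y = -1: RHS = -7 is not a perfect cube.
  y = 2: RHS = 173 is not a perfect cube.
  y = -2: RHS = -147 is not a perfect cube.
  y = 3: RHS = 553 is not a perfect cube.
  y = -3: RHS = -527 is not a perfect cube.
Continuing the search up to |y| = 35 finds no solutions either.
No (x, y) in the scanned range satisfies the equation.

No integer solutions with |y| ≤ 35.


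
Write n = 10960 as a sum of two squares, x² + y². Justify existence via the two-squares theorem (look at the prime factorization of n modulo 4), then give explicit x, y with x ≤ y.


Step 1: Factor n = 10960 = 2^4 · 5 · 137.
Step 2: Check the mod-4 condition on each prime factor: 2 = 2 (special); 5 ≡ 1 (mod 4), exponent 1; 137 ≡ 1 (mod 4), exponent 1.
All primes ≡ 3 (mod 4) appear to even exponent (or don't appear), so by the two-squares theorem n IS expressible as a sum of two squares.
Step 3: Build a representation. Group n = k² · m with k = 4 and m = 5 · 137 = 685 (a product of primes ≡ 1 (mod 4)); a representation of m scales to one of n via (k·x)² + (k·y)² = k²(x² + y²). Each prime p ≡ 1 (mod 4) is itself a sum of two squares; find a² by testing p − a² for a perfect square:
  5: 5 − 1² = 4 = 2² ⇒ 5 = 1² + 2².
  137: 137 − 1² = 136, 137 − 2² = 133, 137 − 3² = 128, 137 − 4² = 121 = 11² ⇒ 137 = 4² + 11².
  Combine using the Brahmagupta–Fibonacci identity (a² + b²)(c² + d²) = (ac − bd)² + (ad + bc)² = (ac + bd)² + (ad − bc)²:
  5 · 137 = 685: from (1² + 2²)(4² + 11²), take (1·4 − 2·11, 1·11 + 2·4) = (4 − 22, 11 + 8) = (-18, 19); dropping signs (only squares matter) gives (18, 19); check 18² + 19² = 324 + 361 = 685 ✓.
  Scale by k = 4: (4·18, 4·19) = (72, 76).
Step 4: Order so x ≤ y and verify: 72² + 76² = 5184 + 5776 = 10960 = n. ✓

n = 10960 = 72² + 76² (one valid representation with x ≤ y).


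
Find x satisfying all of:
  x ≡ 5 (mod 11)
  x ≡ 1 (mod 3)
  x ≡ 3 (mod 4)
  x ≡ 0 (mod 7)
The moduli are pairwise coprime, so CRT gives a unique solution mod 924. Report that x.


Product of moduli M = 11 · 3 · 4 · 7 = 924.
Merge one congruence at a time:
  Start: x ≡ 5 (mod 11).
  Combine with x ≡ 1 (mod 3); new modulus lcm = 33.
    Write x = 5 + 11·t and substitute into x ≡ 1 (mod 3): 11·t ≡ 1 − 5 = -4 (mod 3).
    Reduce coefficients mod 3: 2·t ≡ 2 (mod 3).
    The inverse of 2 mod 3 is 2 (since 2·2 = 4 = 1·3 + 1), so t ≡ 2·2 = 4 ≡ 1 (mod 3).
    Then x = 5 + 11·1 = 16, valid modulo lcm(11, 3) = 33: x ≡ 16 (mod 33).
  Combine with x ≡ 3 (mod 4); new modulus lcm = 132.
    Write x = 16 + 33·t and substitute into x ≡ 3 (mod 4): 33·t ≡ 3 − 16 = -13 (mod 4).
    Reduce coefficients mod 4: 1·t ≡ 3 (mod 4).
    So t ≡ 3 (mod 4).
    Then x = 16 + 33·3 = 115, valid modulo lcm(33, 4) = 132: x ≡ 115 (mod 132).
  Combine with x ≡ 0 (mod 7); new modulus lcm = 924.
    Write x = 115 + 132·t and substitute into x ≡ 0 (mod 7): 132·t ≡ 0 − 115 = -115 (mod 7).
    Reduce coefficients mod 7: 6·t ≡ 4 (mod 7).
    The inverse of 6 mod 7 is 6 (since 6·6 = 36 = 5·7 + 1), so t ≡ 6·4 = 24 ≡ 3 (mod 7).
    Then x = 115 + 132·3 = 511, valid modulo lcm(132, 7) = 924: x ≡ 511 (mod 924).
Verify against each original: 511 mod 11 = 5, 511 mod 3 = 1, 511 mod 4 = 3, 511 mod 7 = 0.

x ≡ 511 (mod 924).


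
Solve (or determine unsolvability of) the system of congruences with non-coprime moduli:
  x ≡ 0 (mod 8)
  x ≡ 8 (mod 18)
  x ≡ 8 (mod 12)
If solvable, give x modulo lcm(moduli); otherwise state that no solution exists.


Moduli 8, 18, 12 are not pairwise coprime, so CRT works modulo lcm(m_i) when all pairwise compatibility conditions hold.
Pairwise compatibility: gcd(m_i, m_j) must divide a_i - a_j for every pair.
Merge one congruence at a time:
  Start: x ≡ 0 (mod 8).
  Combine with x ≡ 8 (mod 18): gcd(8, 18) = 2; 8 - 0 = 8, which IS divisible by 2, so compatible.
    Write x = 0 + 8·t and substitute into x ≡ 8 (mod 18): 8·t ≡ 8 − 0 = 8 (mod 18).
    Divide the congruence (and modulus) by g = 2: 4·t ≡ 4 (mod 9).
    The inverse of 4 mod 9 is 7 (since 4·7 = 28 = 3·9 + 1), so t ≡ 7·4 = 28 ≡ 1 (mod 9).
    Then x = 0 + 8·1 = 8, valid modulo lcm(8, 18) = 72: x ≡ 8 (mod 72).
  Combine with x ≡ 8 (mod 12): gcd(72, 12) = 12; 8 - 8 = 0, which IS divisible by 12, so compatible.
    Write x = 8 + 72·t and substitute into x ≡ 8 (mod 12): 72·t ≡ 8 − 8 = 0 (mod 12).
    Divide the congruence (and modulus) by g = 12: 6·t ≡ 0 (mod 1).
    Modulo 1 every t works; take t = 0.
    Then x = 8 + 72·0 = 8, valid modulo lcm(72, 12) = 72: x ≡ 8 (mod 72).
Verify: 8 mod 8 = 0, 8 mod 18 = 8, 8 mod 12 = 8.

x ≡ 8 (mod 72).


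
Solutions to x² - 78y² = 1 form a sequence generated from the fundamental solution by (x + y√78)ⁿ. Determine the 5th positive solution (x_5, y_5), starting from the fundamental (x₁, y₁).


Step 1: Find the fundamental solution (x₁, y₁) of x² - 78y² = 1.
  Expand √78 as a continued fraction. a₀ = ⌊√78⌋ = 8; iterate m_{k+1} = d_k·a_k − m_k, d_{k+1} = (78 − m_{k+1}²)/d_k, a_{k+1} = ⌊(a₀ + m_{k+1})/d_{k+1}⌋ (starting m₀ = 0, d₀ = 1), with convergents p_k = a_k·p_{k-1} + p_{k-2}, q_k = a_k·q_{k-1} + q_{k-2} (p₋₁ = 1, q₋₁ = 0):
  k = 0: a₀ = 8; p₀/q₀ = 8/1; p₀² − 78·q₀² = 64 − 78 = -14.
  k = 1: m = 8, d = 14, a = ⌊(8 + 8)/14⌋ = 1; p/q = (1·8 + 1)/(1·1 + 0) = 9/1; p² − 78·q² = 81 − 78 = 3.
  k = 2: m = 6, d = 3, a = ⌊(8 + 6)/3⌋ = 4; p/q = (4·9 + 8)/(4·1 + 1) = 44/5; p² − 78·q² = 1936 − 1950 = -14.
  k = 3: m = 6, d = 14, a = ⌊(8 + 6)/14⌋ = 1; p/q = (1·44 + 9)/(1·5 + 1) = 53/6; p² − 78·q² = 2809 − 2808 = 1.
  The first convergent with p² − 78·q² = 1 gives the fundamental solution (x₁, y₁) = (53, 6).
Step 2: Apply the recurrence (x_{n+1}, y_{n+1}) = (x₁x_n + 78y₁y_n, x₁y_n + y₁x_n) repeatedly.
  From (x_1, y_1) = (53, 6): x_2 = 53·53 + 78·6·6 = 5617; y_2 = 53·6 + 6·53 = 636.
  From (x_2, y_2) = (5617, 636): x_3 = 53·5617 + 78·6·636 = 595349; y_3 = 53·636 + 6·5617 = 67410.
  From (x_3, y_3) = (595349, 67410): x_4 = 53·595349 + 78·6·67410 = 63101377; y_4 = 53·67410 + 6·595349 = 7144824.
  From (x_4, y_4) = (63101377, 7144824): x_5 = 53·63101377 + 78·6·7144824 = 6688150613; y_5 = 53·7144824 + 6·63101377 = 757283934.
Step 3: Verify x_5² - 78·y_5² = 44731358622172275769 - 44731358622172275768 = 1 (should be 1). ✓

(x_1, y_1) = (53, 6); (x_5, y_5) = (6688150613, 757283934).


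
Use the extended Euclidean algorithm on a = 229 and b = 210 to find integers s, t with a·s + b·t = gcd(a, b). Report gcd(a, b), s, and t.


Euclidean algorithm on (229, 210) — divide until remainder is 0:
  229 = 1 · 210 + 19
  210 = 11 · 19 + 1
  19 = 19 · 1 + 0
gcd(229, 210) = 1.
Track Bezout coefficients alongside the remainders: start with r₀ = 229 = a·1 + b·0 (s = 1, t = 0) and r₁ = 210 = a·0 + b·1 (s = 0, t = 1); each new remainder r_{k+1} = r_{k-1} − q_k·r_k inherits s_{k+1} = s_{k-1} − q_k·s_k, t_{k+1} = t_{k-1} − q_k·t_k, so r_k = a·s_k + b·t_k at every step:
  q = 1: r = 19, s = 1 − 1·0 = 1, t = 0 − 1·1 = -1  (check: 229·1 + 210·(-1) = 19)
  q = 11: r = 1, s = 0 − 11·1 = -11, t = 1 − 11·(-1) = 12  (check: 229·(-11) + 210·12 = 1)
The row with r = 1 (the gcd) gives the Bezout coefficients s = -11, t = 12.
Result: 229 · (-11) + 210 · (12) = 1.

gcd(229, 210) = 1; s = -11, t = 12 (check: 229·(-11) + 210·12 = 1).


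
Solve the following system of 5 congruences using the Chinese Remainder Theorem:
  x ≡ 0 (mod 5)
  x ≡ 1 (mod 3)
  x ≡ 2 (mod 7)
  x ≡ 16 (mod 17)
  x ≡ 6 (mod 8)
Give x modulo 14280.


Product of moduli M = 5 · 3 · 7 · 17 · 8 = 14280.
Merge one congruence at a time:
  Start: x ≡ 0 (mod 5).
  Combine with x ≡ 1 (mod 3); new modulus lcm = 15.
    Write x = 0 + 5·t and substitute into x ≡ 1 (mod 3): 5·t ≡ 1 − 0 = 1 (mod 3).
    Reduce coefficients mod 3: 2·t ≡ 1 (mod 3).
    The inverse of 2 mod 3 is 2 (since 2·2 = 4 = 1·3 + 1), so t ≡ 2·1 = 2 ≡ 2 (mod 3).
    Then x = 0 + 5·2 = 10, valid modulo lcm(5, 3) = 15: x ≡ 10 (mod 15).
  Combine with x ≡ 2 (mod 7); new modulus lcm = 105.
    Write x = 10 + 15·t and substitute into x ≡ 2 (mod 7): 15·t ≡ 2 − 10 = -8 (mod 7).
    Reduce coefficients mod 7: 1·t ≡ 6 (mod 7).
    So t ≡ 6 (mod 7).
    Then x = 10 + 15·6 = 100, valid modulo lcm(15, 7) = 105: x ≡ 100 (mod 105).
  Combine with x ≡ 16 (mod 17); new modulus lcm = 1785.
    Write x = 100 + 105·t and substitute into x ≡ 16 (mod 17): 105·t ≡ 16 − 100 = -84 (mod 17).
    Reduce coefficients mod 17: 3·t ≡ 1 (mod 17).
    The inverse of 3 mod 17 is 6 (since 3·6 = 18 = 1·17 + 1), so t ≡ 6·1 = 6 ≡ 6 (mod 17).
    Then x = 100 + 105·6 = 730, valid modulo lcm(105, 17) = 1785: x ≡ 730 (mod 1785).
  Combine with x ≡ 6 (mod 8); new modulus lcm = 14280.
    Write x = 730 + 1785·t and substitute into x ≡ 6 (mod 8): 1785·t ≡ 6 − 730 = -724 (mod 8).
    Reduce coefficients mod 8: 1·t ≡ 4 (mod 8).
    So t ≡ 4 (mod 8).
    Then x = 730 + 1785·4 = 7870, valid modulo lcm(1785, 8) = 14280: x ≡ 7870 (mod 14280).
Verify against each original: 7870 mod 5 = 0, 7870 mod 3 = 1, 7870 mod 7 = 2, 7870 mod 17 = 16, 7870 mod 8 = 6.

x ≡ 7870 (mod 14280).
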